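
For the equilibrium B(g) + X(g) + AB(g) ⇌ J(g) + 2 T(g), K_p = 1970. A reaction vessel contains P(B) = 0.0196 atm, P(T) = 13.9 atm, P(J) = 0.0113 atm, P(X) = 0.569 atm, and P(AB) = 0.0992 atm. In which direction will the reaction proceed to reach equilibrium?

Q_p = P(J)·P(T)² / (P(B)·P(X)·P(AB)) = (0.0113)·(13.9)² / ((0.0196)·(0.569)·(0.0992)) = 1970
Q_p = 1970 = K_p, so the system is already at equilibrium.

neither direction; the system is at equilibrium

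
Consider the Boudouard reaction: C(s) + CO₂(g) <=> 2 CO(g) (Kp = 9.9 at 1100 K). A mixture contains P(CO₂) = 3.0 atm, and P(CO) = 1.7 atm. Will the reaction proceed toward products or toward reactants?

(C is a pure solid — omitted from Qp.)
Qp = P(CO)² / P(CO₂) = (1.7)² / (3.0) = 0.96
Qp = 0.96 < Kp = 9.9, so the forward reaction proceeds.

in the forward direction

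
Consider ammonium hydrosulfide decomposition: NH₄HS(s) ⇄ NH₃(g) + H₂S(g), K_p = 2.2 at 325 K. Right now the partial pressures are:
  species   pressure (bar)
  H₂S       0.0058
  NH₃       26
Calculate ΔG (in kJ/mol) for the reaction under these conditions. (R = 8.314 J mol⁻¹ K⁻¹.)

ΔG = -7.24 kJ/mol

(NH₄HS is a pure solid — omitted from Q_p.)
Q_p = P(NH₃)·P(H₂S) = (26)·(0.0058) = 0.151
ΔG = RT ln(Q_p/K_p) = (8.314 J mol⁻¹ K⁻¹)(325 K) × ln(0.151/2.2)
   = (2.702 kJ/mol)(-2.679) = -7.24 kJ/mol
ΔG < 0, so the forward reaction is spontaneous (proceeds forward).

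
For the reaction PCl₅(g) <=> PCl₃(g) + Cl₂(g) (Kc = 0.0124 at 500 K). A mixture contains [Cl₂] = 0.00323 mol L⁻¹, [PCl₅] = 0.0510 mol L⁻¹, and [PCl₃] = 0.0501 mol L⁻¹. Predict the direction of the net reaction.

Qc = [PCl₃]·[Cl₂] / [PCl₅] = (0.0501)·(0.00323) / (0.0510) = 0.00317
Qc = 0.00317 < Kc = 0.0124, so the forward reaction proceeds.

toward products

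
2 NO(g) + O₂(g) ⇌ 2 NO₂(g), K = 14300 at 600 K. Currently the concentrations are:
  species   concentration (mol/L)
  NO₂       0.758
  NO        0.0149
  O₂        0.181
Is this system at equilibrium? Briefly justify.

yes, at equilibrium

Q = [NO₂]² / ([NO]²·[O₂]) = (0.758)² / ((0.0149)²·(0.181)) = 14300
Q = 14300 = K; the system is at equilibrium.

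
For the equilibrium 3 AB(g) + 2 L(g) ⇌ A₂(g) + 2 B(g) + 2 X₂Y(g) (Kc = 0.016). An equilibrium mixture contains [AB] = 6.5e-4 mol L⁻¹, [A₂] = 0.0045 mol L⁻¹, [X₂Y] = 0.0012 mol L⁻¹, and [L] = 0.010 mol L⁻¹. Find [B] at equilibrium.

At equilibrium, Kc = [A₂]·[B]²·[X₂Y]² / ([AB]³·[L]²) = 0.016.
(0.0045)·([B])²·(0.0012)² / ((6.5e-4)³·(0.010)²) = 0.016
[B]² = 6.78e-8 ⇒ [B] = 2.6e-4 mol L⁻¹

[B] = 2.6e-4 mol L⁻¹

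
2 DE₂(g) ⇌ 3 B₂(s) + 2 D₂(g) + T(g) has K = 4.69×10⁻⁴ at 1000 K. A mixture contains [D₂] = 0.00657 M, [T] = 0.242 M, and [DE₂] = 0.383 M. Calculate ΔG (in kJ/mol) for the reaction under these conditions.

(B₂ is a pure solid — omitted from Q.)
Q = [D₂]²·[T] / [DE₂]² = (0.00657)²·(0.242) / (0.383)² = 7.12×10⁻⁵
ΔG = RT ln(Q/K) = (8.314 J mol⁻¹ K⁻¹)(1000 K) × ln(7.12×10⁻⁵/4.69×10⁻⁴)
   = (8.314 kJ/mol)(-1.885) = -15.7 kJ/mol
ΔG < 0, so the forward reaction is spontaneous (proceeds forward).

ΔG = -15.7 kJ/mol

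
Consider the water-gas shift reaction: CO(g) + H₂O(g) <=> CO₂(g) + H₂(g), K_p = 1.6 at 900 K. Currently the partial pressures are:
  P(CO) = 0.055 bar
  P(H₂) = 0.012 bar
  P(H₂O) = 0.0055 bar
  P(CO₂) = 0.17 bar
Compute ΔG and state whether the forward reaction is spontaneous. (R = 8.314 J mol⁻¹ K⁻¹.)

ΔG = 10.8 kJ/mol; the forward reaction is non-spontaneous

Q_p = P(CO₂)·P(H₂) / (P(CO)·P(H₂O)) = (0.17)·(0.012) / ((0.055)·(0.0055)) = 6.74
ΔG = RT ln(Q_p/K_p) = (8.314 J mol⁻¹ K⁻¹)(900 K) × ln(6.74/1.6)
   = (7.483 kJ/mol)(1.438) = 10.8 kJ/mol
ΔG > 0, so the forward reaction is non-spontaneous (proceeds in reverse).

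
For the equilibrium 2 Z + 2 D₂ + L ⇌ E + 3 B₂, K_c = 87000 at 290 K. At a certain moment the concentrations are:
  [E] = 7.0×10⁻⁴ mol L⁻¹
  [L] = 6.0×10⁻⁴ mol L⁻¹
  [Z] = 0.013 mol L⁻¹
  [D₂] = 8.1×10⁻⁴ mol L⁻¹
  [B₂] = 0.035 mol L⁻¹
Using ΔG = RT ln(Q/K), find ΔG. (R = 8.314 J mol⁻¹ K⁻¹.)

ΔG = 3.97 kJ/mol

Q_c = [E]·[B₂]³ / ([Z]²·[D₂]²·[L]) = (7.0×10⁻⁴)·(0.035)³ / ((0.013)²·(8.1×10⁻⁴)²·(6.0×10⁻⁴)) = 4.51×10⁵
ΔG = RT ln(Q_c/K_c) = (8.314 J mol⁻¹ K⁻¹)(290 K) × ln(4.51×10⁵/87000)
   = (2.411 kJ/mol)(1.646) = 3.97 kJ/mol
ΔG > 0, so the forward reaction is non-spontaneous (proceeds in reverse).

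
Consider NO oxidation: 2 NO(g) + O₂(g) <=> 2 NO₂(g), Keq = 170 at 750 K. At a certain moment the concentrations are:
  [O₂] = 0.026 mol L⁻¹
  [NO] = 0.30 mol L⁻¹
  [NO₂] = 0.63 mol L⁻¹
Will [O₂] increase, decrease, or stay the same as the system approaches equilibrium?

Q = [NO₂]² / ([NO]²·[O₂]) = (0.63)² / ((0.30)²·(0.026)) = 170
Q = 170 = Keq; the system is at equilibrium.

stay the same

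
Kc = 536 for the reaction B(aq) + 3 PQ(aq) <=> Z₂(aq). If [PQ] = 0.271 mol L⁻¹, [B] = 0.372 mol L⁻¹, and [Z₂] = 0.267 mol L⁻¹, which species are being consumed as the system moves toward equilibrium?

Qc = [Z₂] / ([B]·[PQ]³) = (0.267) / ((0.372)·(0.271)³) = 36.1
Qc = 36.1 < Kc = 536: net forward reaction.

B, PQ (reactants)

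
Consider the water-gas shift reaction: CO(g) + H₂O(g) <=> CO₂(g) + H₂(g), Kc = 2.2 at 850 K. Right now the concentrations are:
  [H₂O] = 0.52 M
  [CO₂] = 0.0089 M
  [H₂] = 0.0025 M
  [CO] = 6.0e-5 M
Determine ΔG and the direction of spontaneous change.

Qc = [CO₂]·[H₂] / ([CO]·[H₂O]) = (0.0089)·(0.0025) / ((6.0e-5)·(0.52)) = 0.713
ΔG = RT ln(Qc/Kc) = (8.314 J mol⁻¹ K⁻¹)(850 K) × ln(0.713/2.2)
   = (7.067 kJ/mol)(-1.127) = -7.96 kJ/mol
ΔG < 0, so the forward reaction is spontaneous (proceeds forward).

ΔG = -7.96 kJ/mol; the forward reaction is spontaneous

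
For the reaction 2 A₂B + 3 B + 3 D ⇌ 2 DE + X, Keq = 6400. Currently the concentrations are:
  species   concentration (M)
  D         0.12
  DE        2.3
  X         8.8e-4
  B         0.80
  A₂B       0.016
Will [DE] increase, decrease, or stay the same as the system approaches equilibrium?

decrease

Q = [DE]²·[X] / ([A₂B]²·[B]³·[D]³) = (2.3)²·(8.8e-4) / ((0.016)²·(0.80)³·(0.12)³) = 21000
Q = 21000 > Keq = 6400: net reverse reaction.
DE is a product, so it decreases.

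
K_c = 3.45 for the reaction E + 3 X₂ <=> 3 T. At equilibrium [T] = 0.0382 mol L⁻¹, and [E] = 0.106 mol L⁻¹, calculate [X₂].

[X₂] = 0.0534 mol L⁻¹

At equilibrium, K_c = [T]³ / ([E]·[X₂]³) = 3.45.
(0.0382)³ / ((0.106)·([X₂])³) = 3.45
[X₂]³ = 1.52e-4 ⇒ [X₂] = 0.0534 mol L⁻¹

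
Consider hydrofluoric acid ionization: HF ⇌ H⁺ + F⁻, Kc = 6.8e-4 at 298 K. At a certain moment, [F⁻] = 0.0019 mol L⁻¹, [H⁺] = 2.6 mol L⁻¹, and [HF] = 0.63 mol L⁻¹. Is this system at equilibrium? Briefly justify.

no; Q > K, reaction proceeds in reverse

Qc = [H⁺]·[F⁻] / [HF] = (2.6)·(0.0019) / (0.63) = 0.0078
Qc = 0.0078 > Kc = 6.8e-4: net reverse reaction.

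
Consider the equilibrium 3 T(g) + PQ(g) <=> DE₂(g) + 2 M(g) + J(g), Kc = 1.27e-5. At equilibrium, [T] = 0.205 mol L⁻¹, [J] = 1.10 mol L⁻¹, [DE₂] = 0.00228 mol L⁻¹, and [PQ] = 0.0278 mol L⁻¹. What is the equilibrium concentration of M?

At equilibrium, Kc = [DE₂]·[M]²·[J] / ([T]³·[PQ]) = 1.27e-5.
(0.00228)·([M])²·(1.10) / ((0.205)³·(0.0278)) = 1.27e-5
[M]² = 1.21e-6 ⇒ [M] = 0.00110 mol L⁻¹

[M] = 0.00110 mol L⁻¹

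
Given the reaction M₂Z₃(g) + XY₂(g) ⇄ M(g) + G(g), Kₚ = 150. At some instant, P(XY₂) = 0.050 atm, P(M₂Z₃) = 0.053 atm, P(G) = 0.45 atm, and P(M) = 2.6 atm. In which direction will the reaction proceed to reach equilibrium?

Qₚ = P(M)·P(G) / (P(M₂Z₃)·P(XY₂)) = (2.6)·(0.45) / ((0.053)·(0.050)) = 440
Qₚ = 440 > Kₚ = 150, so the reverse reaction proceeds.

to the left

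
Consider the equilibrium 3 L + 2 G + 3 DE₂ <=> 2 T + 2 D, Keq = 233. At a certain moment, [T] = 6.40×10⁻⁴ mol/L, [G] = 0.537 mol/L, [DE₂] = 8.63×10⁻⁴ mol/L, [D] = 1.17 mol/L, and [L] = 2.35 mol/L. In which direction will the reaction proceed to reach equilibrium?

neither direction; the system is at equilibrium

Q = [T]²·[D]² / ([L]³·[G]²·[DE₂]³) = (6.40×10⁻⁴)²·(1.17)² / ((2.35)³·(0.537)²·(8.63×10⁻⁴)³) = 233
Q = 233 = Keq, so the system is already at equilibrium.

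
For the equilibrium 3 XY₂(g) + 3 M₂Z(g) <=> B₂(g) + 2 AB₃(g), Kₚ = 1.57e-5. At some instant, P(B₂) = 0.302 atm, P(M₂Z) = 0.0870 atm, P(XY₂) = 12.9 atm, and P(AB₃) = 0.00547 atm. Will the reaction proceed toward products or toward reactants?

toward products

Qₚ = P(B₂)·P(AB₃)² / (P(XY₂)³·P(M₂Z)³) = (0.302)·(0.00547)² / ((12.9)³·(0.0870)³) = 6.39e-6
Qₚ = 6.39e-6 < Kₚ = 1.57e-5, so the forward reaction proceeds.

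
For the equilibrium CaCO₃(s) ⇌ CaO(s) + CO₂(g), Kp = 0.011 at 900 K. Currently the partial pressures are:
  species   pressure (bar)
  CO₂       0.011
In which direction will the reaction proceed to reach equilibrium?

no net change (already at equilibrium)

(CaCO₃, CaO are pure solids — omitted from Qp.)
Qp = P(CO₂) = 0.011
Qp = 0.011 = Kp, so the system is already at equilibrium.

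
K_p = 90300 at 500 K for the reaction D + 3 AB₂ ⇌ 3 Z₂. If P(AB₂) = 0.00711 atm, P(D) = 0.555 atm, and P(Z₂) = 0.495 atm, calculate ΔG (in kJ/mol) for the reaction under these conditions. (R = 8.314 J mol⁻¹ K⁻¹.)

Q_p = P(Z₂)³ / (P(D)·P(AB₂)³) = (0.495)³ / ((0.555)·(0.00711)³) = 6.08×10⁵
ΔG = RT ln(Q_p/K_p) = (8.314 J mol⁻¹ K⁻¹)(500 K) × ln(6.08×10⁵/90300)
   = (4.157 kJ/mol)(1.907) = 7.93 kJ/mol
ΔG > 0, so the forward reaction is non-spontaneous (proceeds in reverse).

ΔG = 7.93 kJ/mol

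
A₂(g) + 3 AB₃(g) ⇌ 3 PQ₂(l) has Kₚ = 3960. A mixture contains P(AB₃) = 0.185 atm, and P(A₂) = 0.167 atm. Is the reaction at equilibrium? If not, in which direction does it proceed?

to the right

(PQ₂ is a pure liquid — omitted from Qₚ.)
Qₚ = 1 / (P(A₂)·P(AB₃)³) = 1 / ((0.167)·(0.185)³) = 946
Qₚ = 946 < Kₚ = 3960, so the forward reaction proceeds.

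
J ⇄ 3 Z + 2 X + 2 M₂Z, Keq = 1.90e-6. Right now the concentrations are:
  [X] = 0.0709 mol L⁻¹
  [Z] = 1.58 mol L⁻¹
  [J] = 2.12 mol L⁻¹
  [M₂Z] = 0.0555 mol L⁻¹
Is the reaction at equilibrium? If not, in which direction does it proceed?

to the left

Q = [Z]³·[X]²·[M₂Z]² / [J] = (1.58)³·(0.0709)²·(0.0555)² / (2.12) = 2.88e-5
Q = 2.88e-5 > Keq = 1.90e-6, so the reverse reaction proceeds.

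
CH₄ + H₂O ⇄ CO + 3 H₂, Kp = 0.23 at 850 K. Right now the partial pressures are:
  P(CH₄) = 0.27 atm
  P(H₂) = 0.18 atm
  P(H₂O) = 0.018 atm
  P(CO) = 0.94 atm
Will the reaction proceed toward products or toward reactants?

Qp = P(CO)·P(H₂)³ / (P(CH₄)·P(H₂O)) = (0.94)·(0.18)³ / ((0.27)·(0.018)) = 1.1
Qp = 1.1 > Kp = 0.23, so the reverse reaction proceeds.

in the reverse direction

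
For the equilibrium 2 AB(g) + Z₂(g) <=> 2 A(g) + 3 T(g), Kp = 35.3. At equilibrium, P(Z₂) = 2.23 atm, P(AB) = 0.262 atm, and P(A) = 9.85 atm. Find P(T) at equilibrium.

At equilibrium, Kp = P(A)²·P(T)³ / (P(AB)²·P(Z₂)) = 35.3.
(9.85)²·(P(T))³ / ((0.262)²·(2.23)) = 35.3
P(T)³ = 0.0557 ⇒ P(T) = 0.382 atm

P(T) = 0.382 atm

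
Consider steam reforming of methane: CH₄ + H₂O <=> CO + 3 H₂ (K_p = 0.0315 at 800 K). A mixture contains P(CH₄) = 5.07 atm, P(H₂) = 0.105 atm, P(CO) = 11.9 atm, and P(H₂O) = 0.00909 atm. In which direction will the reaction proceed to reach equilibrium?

to the left

Q_p = P(CO)·P(H₂)³ / (P(CH₄)·P(H₂O)) = (11.9)·(0.105)³ / ((5.07)·(0.00909)) = 0.299
Q_p = 0.299 > K_p = 0.0315, so the reverse reaction proceeds.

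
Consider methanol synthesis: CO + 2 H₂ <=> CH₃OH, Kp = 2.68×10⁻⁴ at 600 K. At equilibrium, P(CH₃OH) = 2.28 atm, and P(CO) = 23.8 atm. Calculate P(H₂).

P(H₂) = 18.9 atm

At equilibrium, Kp = P(CH₃OH) / (P(CO)·P(H₂)²) = 2.68×10⁻⁴.
(2.28) / ((23.8)·(P(H₂))²) = 2.68×10⁻⁴
P(H₂)² = 357 ⇒ P(H₂) = 18.9 atm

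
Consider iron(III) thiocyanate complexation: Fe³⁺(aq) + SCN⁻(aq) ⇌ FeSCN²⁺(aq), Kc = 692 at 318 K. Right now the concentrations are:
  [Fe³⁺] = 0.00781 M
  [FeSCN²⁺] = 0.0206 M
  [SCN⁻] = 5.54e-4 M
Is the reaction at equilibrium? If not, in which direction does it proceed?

reverse (toward reactants)

Qc = [FeSCN²⁺] / ([Fe³⁺]·[SCN⁻]) = (0.0206) / ((0.00781)·(5.54e-4)) = 4760
Qc = 4760 > Kc = 692, so the reverse reaction proceeds.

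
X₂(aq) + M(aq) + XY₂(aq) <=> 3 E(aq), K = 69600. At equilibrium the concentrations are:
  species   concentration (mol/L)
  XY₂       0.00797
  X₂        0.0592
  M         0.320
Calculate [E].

[E] = 2.19 mol/L

At equilibrium, K = [E]³ / ([X₂]·[M]·[XY₂]) = 69600.
([E])³ / ((0.0592)·(0.320)·(0.00797)) = 69600
[E]³ = 10.5 ⇒ [E] = 2.19 mol/L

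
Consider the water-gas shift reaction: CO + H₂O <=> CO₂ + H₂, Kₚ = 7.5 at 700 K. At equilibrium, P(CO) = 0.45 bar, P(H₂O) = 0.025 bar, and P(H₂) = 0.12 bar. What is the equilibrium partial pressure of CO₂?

At equilibrium, Kₚ = P(CO₂)·P(H₂) / (P(CO)·P(H₂O)) = 7.5.
(P(CO₂))·(0.12) / ((0.45)·(0.025)) = 7.5
P(CO₂) = 0.703 = 0.70 bar

P(CO₂) = 0.70 bar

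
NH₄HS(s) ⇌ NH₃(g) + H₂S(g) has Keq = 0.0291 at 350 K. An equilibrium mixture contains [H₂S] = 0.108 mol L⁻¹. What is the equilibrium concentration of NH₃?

(NH₄HS is a pure solid — omitted from Keq.)
At equilibrium, Keq = [NH₃]·[H₂S] = 0.0291.
([NH₃])·(0.108) = 0.0291
[NH₃] = 0.269 mol L⁻¹

[NH₃] = 0.269 mol L⁻¹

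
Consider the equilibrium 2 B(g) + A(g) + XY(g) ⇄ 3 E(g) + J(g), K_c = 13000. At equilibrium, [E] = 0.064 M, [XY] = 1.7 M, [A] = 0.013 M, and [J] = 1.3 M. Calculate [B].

[B] = 0.0011 M

At equilibrium, K_c = [E]³·[J] / ([B]²·[A]·[XY]) = 13000.
(0.064)³·(1.3) / (([B])²·(0.013)·(1.7)) = 13000
[B]² = 1.19×10⁻⁶ ⇒ [B] = 0.0011 M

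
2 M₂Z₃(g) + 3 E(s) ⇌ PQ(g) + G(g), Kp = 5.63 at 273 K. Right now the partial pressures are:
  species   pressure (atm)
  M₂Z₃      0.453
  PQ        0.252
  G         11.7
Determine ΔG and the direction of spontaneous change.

ΔG = 2.13 kJ/mol; the forward reaction is non-spontaneous

(E is a pure solid — omitted from Qp.)
Qp = P(PQ)·P(G) / P(M₂Z₃)² = (0.252)·(11.7) / (0.453)² = 14.4
ΔG = RT ln(Qp/Kp) = (8.314 J mol⁻¹ K⁻¹)(273 K) × ln(14.4/5.63)
   = (2.270 kJ/mol)(0.9391) = 2.13 kJ/mol
ΔG > 0, so the forward reaction is non-spontaneous (proceeds in reverse).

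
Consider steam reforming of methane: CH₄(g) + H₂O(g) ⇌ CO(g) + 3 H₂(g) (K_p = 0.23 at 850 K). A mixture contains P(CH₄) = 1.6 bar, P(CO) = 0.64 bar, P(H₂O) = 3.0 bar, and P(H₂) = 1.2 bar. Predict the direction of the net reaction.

at equilibrium

Q_p = P(CO)·P(H₂)³ / (P(CH₄)·P(H₂O)) = (0.64)·(1.2)³ / ((1.6)·(3.0)) = 0.23
Q_p = 0.23 = K_p, so the system is already at equilibrium.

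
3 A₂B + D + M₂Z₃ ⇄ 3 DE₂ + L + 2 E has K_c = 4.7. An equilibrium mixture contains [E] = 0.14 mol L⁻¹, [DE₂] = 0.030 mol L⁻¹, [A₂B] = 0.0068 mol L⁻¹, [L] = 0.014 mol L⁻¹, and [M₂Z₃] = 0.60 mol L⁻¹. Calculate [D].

[D] = 0.0084 mol L⁻¹

At equilibrium, K_c = [DE₂]³·[L]·[E]² / ([A₂B]³·[D]·[M₂Z₃]) = 4.7.
(0.030)³·(0.014)·(0.14)² / ((0.0068)³·([D])·(0.60)) = 4.7
[D] = 0.00836 = 0.0084 mol L⁻¹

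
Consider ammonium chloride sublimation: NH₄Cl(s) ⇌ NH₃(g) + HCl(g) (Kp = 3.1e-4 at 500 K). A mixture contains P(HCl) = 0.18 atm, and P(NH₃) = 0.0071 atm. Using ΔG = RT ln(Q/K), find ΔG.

ΔG = 5.89 kJ/mol

(NH₄Cl is a pure solid — omitted from Qp.)
Qp = P(NH₃)·P(HCl) = (0.0071)·(0.18) = 0.00128
ΔG = RT ln(Qp/Kp) = (8.314 J mol⁻¹ K⁻¹)(500 K) × ln(0.00128/3.1e-4)
   = (4.157 kJ/mol)(1.418) = 5.89 kJ/mol
ΔG > 0, so the forward reaction is non-spontaneous (proceeds in reverse).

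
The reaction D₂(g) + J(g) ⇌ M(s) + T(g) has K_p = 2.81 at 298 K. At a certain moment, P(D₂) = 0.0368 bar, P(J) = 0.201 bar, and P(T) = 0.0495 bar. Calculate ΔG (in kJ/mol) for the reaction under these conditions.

(M is a pure solid — omitted from Q_p.)
Q_p = P(T) / (P(D₂)·P(J)) = (0.0495) / ((0.0368)·(0.201)) = 6.69
ΔG = RT ln(Q_p/K_p) = (8.314 J mol⁻¹ K⁻¹)(298 K) × ln(6.69/2.81)
   = (2.478 kJ/mol)(0.8674) = 2.15 kJ/mol
ΔG > 0, so the forward reaction is non-spontaneous (proceeds in reverse).

ΔG = 2.15 kJ/mol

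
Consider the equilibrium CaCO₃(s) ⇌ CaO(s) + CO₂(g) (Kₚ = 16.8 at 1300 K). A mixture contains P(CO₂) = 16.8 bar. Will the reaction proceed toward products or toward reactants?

(CaCO₃, CaO are pure solids — omitted from Qₚ.)
Qₚ = P(CO₂) = 16.8
Qₚ = 16.8 = Kₚ, so the system is already at equilibrium.

at equilibrium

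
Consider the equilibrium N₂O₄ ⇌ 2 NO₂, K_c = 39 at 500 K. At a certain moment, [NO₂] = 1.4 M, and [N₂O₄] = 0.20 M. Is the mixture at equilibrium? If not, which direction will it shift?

no; Q < K, reaction proceeds forward

Q_c = [NO₂]² / [N₂O₄] = (1.4)² / (0.20) = 9.8
Q_c = 9.8 < K_c = 39: net forward reaction.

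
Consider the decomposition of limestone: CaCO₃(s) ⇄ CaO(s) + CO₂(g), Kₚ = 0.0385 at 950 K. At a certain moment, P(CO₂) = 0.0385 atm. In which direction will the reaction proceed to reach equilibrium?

(CaCO₃, CaO are pure solids — omitted from Qₚ.)
Qₚ = P(CO₂) = 0.0385
Qₚ = 0.0385 = Kₚ, so the system is already at equilibrium.

neither direction; the system is at equilibrium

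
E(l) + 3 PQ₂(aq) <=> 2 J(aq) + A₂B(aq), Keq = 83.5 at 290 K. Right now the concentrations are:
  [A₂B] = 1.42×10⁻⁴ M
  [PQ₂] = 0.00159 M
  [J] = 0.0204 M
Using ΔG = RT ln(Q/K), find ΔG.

(E is a pure liquid — omitted from Q.)
Q = [J]²·[A₂B] / [PQ₂]³ = (0.0204)²·(1.42×10⁻⁴) / (0.00159)³ = 14.7
ΔG = RT ln(Q/Keq) = (8.314 J mol⁻¹ K⁻¹)(290 K) × ln(14.7/83.5)
   = (2.411 kJ/mol)(-1.737) = -4.19 kJ/mol
ΔG < 0, so the forward reaction is spontaneous (proceeds forward).

ΔG = -4.19 kJ/mol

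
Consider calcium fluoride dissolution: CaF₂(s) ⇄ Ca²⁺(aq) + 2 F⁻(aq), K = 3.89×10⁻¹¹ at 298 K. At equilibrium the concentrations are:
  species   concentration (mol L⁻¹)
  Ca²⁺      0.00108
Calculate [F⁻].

[F⁻] = 1.90×10⁻⁴ mol L⁻¹

(CaF₂ is a pure solid — omitted from K.)
At equilibrium, K = [Ca²⁺]·[F⁻]² = 3.89×10⁻¹¹.
(0.00108)·([F⁻])² = 3.89×10⁻¹¹
[F⁻]² = 3.60×10⁻⁸ ⇒ [F⁻] = 1.90×10⁻⁴ mol L⁻¹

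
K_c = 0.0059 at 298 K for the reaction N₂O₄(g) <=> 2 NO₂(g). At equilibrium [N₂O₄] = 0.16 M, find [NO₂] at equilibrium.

At equilibrium, K_c = [NO₂]² / [N₂O₄] = 0.0059.
([NO₂])² / (0.16) = 0.0059
[NO₂]² = 9.44×10⁻⁴ ⇒ [NO₂] = 0.031 M

[NO₂] = 0.031 M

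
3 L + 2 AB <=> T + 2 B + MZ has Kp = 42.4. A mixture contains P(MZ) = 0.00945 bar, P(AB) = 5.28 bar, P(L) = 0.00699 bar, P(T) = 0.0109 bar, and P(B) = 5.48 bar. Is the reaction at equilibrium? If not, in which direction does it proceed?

toward reactants

Qp = P(T)·P(B)²·P(MZ) / (P(L)³·P(AB)²) = (0.0109)·(5.48)²·(0.00945) / ((0.00699)³·(5.28)²) = 325
Qp = 325 > Kp = 42.4, so the reverse reaction proceeds.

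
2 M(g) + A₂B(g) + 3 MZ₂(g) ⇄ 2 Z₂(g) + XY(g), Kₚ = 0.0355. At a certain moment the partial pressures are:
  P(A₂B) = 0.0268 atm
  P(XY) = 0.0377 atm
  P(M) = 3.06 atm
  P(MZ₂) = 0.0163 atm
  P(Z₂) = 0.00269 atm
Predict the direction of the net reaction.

Qₚ = P(Z₂)²·P(XY) / (P(M)²·P(A₂B)·P(MZ₂)³) = (0.00269)²·(0.0377) / ((3.06)²·(0.0268)·(0.0163)³) = 0.251
Qₚ = 0.251 > Kₚ = 0.0355, so the reverse reaction proceeds.

reverse (toward reactants)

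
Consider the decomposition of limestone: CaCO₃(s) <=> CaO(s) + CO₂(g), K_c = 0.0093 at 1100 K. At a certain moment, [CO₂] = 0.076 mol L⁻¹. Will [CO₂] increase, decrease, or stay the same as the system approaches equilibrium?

(CaCO₃, CaO are pure solids — omitted from Q_c.)
Q_c = [CO₂] = 0.076
Q_c = 0.076 > K_c = 0.0093: net reverse reaction.
CO₂ is a product, so it decreases.

decrease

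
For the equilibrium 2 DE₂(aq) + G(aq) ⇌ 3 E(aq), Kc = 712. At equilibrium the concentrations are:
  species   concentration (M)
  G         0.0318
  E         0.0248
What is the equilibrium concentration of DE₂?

[DE₂] = 8.21e-4 M

At equilibrium, Kc = [E]³ / ([DE₂]²·[G]) = 712.
(0.0248)³ / (([DE₂])²·(0.0318)) = 712
[DE₂]² = 6.74e-7 ⇒ [DE₂] = 8.21e-4 M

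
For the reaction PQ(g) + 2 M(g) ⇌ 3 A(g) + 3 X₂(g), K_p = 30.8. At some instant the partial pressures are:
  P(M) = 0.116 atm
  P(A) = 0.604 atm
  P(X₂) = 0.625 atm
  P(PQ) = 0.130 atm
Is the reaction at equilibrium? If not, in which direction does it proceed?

Q_p = P(A)³·P(X₂)³ / (P(PQ)·P(M)²) = (0.604)³·(0.625)³ / ((0.130)·(0.116)²) = 30.8
Q_p = 30.8 = K_p, so the system is already at equilibrium.

no net change (already at equilibrium)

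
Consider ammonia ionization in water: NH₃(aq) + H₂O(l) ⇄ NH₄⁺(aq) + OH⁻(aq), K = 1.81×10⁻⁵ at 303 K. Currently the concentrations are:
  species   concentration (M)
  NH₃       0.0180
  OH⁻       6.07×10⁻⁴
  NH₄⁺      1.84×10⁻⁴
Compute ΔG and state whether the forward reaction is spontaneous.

ΔG = -2.70 kJ/mol; the forward reaction is spontaneous

(H₂O is a pure liquid — omitted from Q.)
Q = [NH₄⁺]·[OH⁻] / [NH₃] = (1.84×10⁻⁴)·(6.07×10⁻⁴) / (0.0180) = 6.20×10⁻⁶
ΔG = RT ln(Q/K) = (8.314 J mol⁻¹ K⁻¹)(303 K) × ln(6.20×10⁻⁶/1.81×10⁻⁵)
   = (2.519 kJ/mol)(-1.071) = -2.70 kJ/mol
ΔG < 0, so the forward reaction is spontaneous (proceeds forward).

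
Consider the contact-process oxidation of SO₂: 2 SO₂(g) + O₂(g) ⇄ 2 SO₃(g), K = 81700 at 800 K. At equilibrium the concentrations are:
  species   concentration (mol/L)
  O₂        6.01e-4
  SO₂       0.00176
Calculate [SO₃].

[SO₃] = 0.0123 mol/L

At equilibrium, K = [SO₃]² / ([SO₂]²·[O₂]) = 81700.
([SO₃])² / ((0.00176)²·(6.01e-4)) = 81700
[SO₃]² = 1.52e-4 ⇒ [SO₃] = 0.0123 mol/L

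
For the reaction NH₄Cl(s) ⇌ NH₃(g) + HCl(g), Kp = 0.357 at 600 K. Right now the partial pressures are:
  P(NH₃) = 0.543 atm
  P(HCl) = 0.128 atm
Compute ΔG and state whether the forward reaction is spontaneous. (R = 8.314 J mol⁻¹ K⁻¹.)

(NH₄Cl is a pure solid — omitted from Qp.)
Qp = P(NH₃)·P(HCl) = (0.543)·(0.128) = 0.0695
ΔG = RT ln(Qp/Kp) = (8.314 J mol⁻¹ K⁻¹)(600 K) × ln(0.0695/0.357)
   = (4.988 kJ/mol)(-1.636) = -8.16 kJ/mol
ΔG < 0, so the forward reaction is spontaneous (proceeds forward).

ΔG = -8.16 kJ/mol; the forward reaction is spontaneous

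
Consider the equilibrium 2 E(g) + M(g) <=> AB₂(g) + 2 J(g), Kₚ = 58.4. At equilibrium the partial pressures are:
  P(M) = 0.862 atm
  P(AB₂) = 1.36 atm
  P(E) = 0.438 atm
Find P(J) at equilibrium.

P(J) = 2.66 atm

At equilibrium, Kₚ = P(AB₂)·P(J)² / (P(E)²·P(M)) = 58.4.
(1.36)·(P(J))² / ((0.438)²·(0.862)) = 58.4
P(J)² = 7.10 ⇒ P(J) = 2.66 atm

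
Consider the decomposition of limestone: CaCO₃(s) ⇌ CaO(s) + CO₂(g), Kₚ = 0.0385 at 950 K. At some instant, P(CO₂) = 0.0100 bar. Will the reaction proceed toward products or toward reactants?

toward products

(CaCO₃, CaO are pure solids — omitted from Qₚ.)
Qₚ = P(CO₂) = 0.0100
Qₚ = 0.0100 < Kₚ = 0.0385, so the forward reaction proceeds.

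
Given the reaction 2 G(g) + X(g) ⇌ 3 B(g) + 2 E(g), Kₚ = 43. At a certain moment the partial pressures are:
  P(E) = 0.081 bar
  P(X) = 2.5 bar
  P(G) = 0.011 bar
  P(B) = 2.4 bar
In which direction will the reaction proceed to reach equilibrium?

in the reverse direction

Qₚ = P(B)³·P(E)² / (P(G)²·P(X)) = (2.4)³·(0.081)² / ((0.011)²·(2.5)) = 300
Qₚ = 300 > Kₚ = 43, so the reverse reaction proceeds.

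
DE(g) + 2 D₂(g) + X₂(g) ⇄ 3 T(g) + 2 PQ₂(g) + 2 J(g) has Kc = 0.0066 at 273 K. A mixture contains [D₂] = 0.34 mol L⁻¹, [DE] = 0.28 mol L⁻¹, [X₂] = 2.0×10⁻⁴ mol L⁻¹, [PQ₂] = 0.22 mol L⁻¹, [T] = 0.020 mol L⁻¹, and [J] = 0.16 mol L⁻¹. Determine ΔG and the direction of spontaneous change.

Qc = [T]³·[PQ₂]²·[J]² / ([DE]·[D₂]²·[X₂]) = (0.020)³·(0.22)²·(0.16)² / ((0.28)·(0.34)²·(2.0×10⁻⁴)) = 0.00153
ΔG = RT ln(Qc/Kc) = (8.314 J mol⁻¹ K⁻¹)(273 K) × ln(0.00153/0.0066)
   = (2.270 kJ/mol)(-1.462) = -3.32 kJ/mol
ΔG < 0, so the forward reaction is spontaneous (proceeds forward).

ΔG = -3.32 kJ/mol; the forward reaction is spontaneous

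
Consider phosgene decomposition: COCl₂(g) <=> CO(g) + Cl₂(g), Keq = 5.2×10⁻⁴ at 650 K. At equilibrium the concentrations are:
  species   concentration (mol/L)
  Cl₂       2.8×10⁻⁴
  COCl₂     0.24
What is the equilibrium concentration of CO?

[CO] = 0.45 mol/L

At equilibrium, Keq = [CO]·[Cl₂] / [COCl₂] = 5.2×10⁻⁴.
([CO])·(2.8×10⁻⁴) / (0.24) = 5.2×10⁻⁴
[CO] = 0.446 = 0.45 mol/L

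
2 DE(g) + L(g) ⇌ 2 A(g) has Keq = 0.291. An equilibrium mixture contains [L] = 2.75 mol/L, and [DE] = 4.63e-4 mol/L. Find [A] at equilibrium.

At equilibrium, Keq = [A]² / ([DE]²·[L]) = 0.291.
([A])² / ((4.63e-4)²·(2.75)) = 0.291
[A]² = 1.72e-7 ⇒ [A] = 4.14e-4 mol/L

[A] = 4.14e-4 mol/L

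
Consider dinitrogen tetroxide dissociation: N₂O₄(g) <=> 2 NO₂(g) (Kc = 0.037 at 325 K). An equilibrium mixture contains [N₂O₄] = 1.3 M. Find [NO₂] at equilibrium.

[NO₂] = 0.22 M

At equilibrium, Kc = [NO₂]² / [N₂O₄] = 0.037.
([NO₂])² / (1.3) = 0.037
[NO₂]² = 0.0481 ⇒ [NO₂] = 0.22 M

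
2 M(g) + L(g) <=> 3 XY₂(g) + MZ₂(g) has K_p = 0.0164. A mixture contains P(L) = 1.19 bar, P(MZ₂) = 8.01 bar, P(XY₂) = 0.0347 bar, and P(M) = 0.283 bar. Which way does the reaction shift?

in the forward direction

Q_p = P(XY₂)³·P(MZ₂) / (P(M)²·P(L)) = (0.0347)³·(8.01) / ((0.283)²·(1.19)) = 0.00351
Q_p = 0.00351 < K_p = 0.0164, so the forward reaction proceeds.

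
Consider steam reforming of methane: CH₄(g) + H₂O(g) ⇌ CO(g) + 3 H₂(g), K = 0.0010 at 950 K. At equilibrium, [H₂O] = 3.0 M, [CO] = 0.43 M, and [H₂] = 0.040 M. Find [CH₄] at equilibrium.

[CH₄] = 0.0092 M

At equilibrium, K = [CO]·[H₂]³ / ([CH₄]·[H₂O]) = 0.0010.
(0.43)·(0.040)³ / (([CH₄])·(3.0)) = 0.0010
[CH₄] = 0.00917 = 0.0092 M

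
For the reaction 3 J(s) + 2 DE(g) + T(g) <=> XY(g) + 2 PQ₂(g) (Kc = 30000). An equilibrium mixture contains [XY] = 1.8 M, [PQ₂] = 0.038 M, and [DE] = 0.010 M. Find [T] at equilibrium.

[T] = 8.7×10⁻⁴ M

(J is a pure solid — omitted from Kc.)
At equilibrium, Kc = [XY]·[PQ₂]² / ([DE]²·[T]) = 30000.
(1.8)·(0.038)² / ((0.010)²·([T])) = 30000
[T] = 8.66×10⁻⁴ = 8.7×10⁻⁴ M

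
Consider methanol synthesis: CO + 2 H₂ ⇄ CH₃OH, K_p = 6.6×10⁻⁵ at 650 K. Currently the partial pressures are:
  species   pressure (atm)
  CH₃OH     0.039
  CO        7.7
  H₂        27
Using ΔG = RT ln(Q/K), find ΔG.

ΔG = -12.2 kJ/mol

Q_p = P(CH₃OH) / (P(CO)·P(H₂)²) = (0.039) / ((7.7)·(27)²) = 6.95×10⁻⁶
ΔG = RT ln(Q_p/K_p) = (8.314 J mol⁻¹ K⁻¹)(650 K) × ln(6.95×10⁻⁶/6.6×10⁻⁵)
   = (5.404 kJ/mol)(-2.251) = -12.2 kJ/mol
ΔG < 0, so the forward reaction is spontaneous (proceeds forward).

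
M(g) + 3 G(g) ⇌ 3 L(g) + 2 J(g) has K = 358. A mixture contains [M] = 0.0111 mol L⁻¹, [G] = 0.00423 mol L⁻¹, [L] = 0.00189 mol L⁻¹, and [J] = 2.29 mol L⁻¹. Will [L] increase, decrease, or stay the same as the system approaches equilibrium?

increase

Q = [L]³·[J]² / ([M]·[G]³) = (0.00189)³·(2.29)² / ((0.0111)·(0.00423)³) = 42.1
Q = 42.1 < K = 358: net forward reaction.
L is a product, so it increases.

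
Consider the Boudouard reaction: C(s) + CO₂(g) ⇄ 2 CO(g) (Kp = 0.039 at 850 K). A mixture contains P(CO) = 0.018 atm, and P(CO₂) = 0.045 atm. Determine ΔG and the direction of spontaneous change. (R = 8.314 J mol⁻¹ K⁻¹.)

ΔG = -11.9 kJ/mol; the forward reaction is spontaneous

(C is a pure solid — omitted from Qp.)
Qp = P(CO)² / P(CO₂) = (0.018)² / (0.045) = 0.00720
ΔG = RT ln(Qp/Kp) = (8.314 J mol⁻¹ K⁻¹)(850 K) × ln(0.00720/0.039)
   = (7.067 kJ/mol)(-1.689) = -11.9 kJ/mol
ΔG < 0, so the forward reaction is spontaneous (proceeds forward).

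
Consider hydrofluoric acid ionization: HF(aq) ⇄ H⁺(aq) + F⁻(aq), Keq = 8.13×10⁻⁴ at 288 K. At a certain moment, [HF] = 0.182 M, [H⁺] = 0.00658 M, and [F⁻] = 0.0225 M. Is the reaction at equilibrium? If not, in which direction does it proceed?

neither direction; the system is at equilibrium

Q = [H⁺]·[F⁻] / [HF] = (0.00658)·(0.0225) / (0.182) = 8.13×10⁻⁴
Q = 8.13×10⁻⁴ = Keq, so the system is already at equilibrium.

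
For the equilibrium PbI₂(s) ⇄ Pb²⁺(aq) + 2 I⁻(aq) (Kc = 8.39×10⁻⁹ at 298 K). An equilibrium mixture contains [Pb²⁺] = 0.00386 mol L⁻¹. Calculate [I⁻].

[I⁻] = 0.00147 mol L⁻¹

(PbI₂ is a pure solid — omitted from Kc.)
At equilibrium, Kc = [Pb²⁺]·[I⁻]² = 8.39×10⁻⁹.
(0.00386)·([I⁻])² = 8.39×10⁻⁹
[I⁻]² = 2.17×10⁻⁶ ⇒ [I⁻] = 0.00147 mol L⁻¹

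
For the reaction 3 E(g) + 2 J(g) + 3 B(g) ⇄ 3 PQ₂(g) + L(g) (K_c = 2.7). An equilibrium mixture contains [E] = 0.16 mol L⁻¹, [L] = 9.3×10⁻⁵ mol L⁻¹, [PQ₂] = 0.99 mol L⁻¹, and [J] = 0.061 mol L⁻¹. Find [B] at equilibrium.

At equilibrium, K_c = [PQ₂]³·[L] / ([E]³·[J]²·[B]³) = 2.7.
(0.99)³·(9.3×10⁻⁵) / ((0.16)³·(0.061)²·([B])³) = 2.7
[B]³ = 2.19 ⇒ [B] = 1.3 mol L⁻¹

[B] = 1.3 mol L⁻¹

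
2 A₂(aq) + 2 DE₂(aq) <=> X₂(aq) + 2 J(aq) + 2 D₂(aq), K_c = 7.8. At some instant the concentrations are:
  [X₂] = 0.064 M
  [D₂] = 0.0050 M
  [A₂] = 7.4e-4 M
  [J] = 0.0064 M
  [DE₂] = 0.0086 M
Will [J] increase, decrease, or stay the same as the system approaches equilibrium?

increase

Q_c = [X₂]·[J]²·[D₂]² / ([A₂]²·[DE₂]²) = (0.064)·(0.0064)²·(0.0050)² / ((7.4e-4)²·(0.0086)²) = 1.6
Q_c = 1.6 < K_c = 7.8: net forward reaction.
J is a product, so it increases.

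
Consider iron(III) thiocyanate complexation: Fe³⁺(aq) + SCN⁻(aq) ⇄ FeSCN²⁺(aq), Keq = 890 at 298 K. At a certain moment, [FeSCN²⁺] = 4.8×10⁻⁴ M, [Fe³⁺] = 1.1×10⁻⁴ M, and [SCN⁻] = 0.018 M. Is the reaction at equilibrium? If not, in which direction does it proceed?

in the forward direction

Q = [FeSCN²⁺] / ([Fe³⁺]·[SCN⁻]) = (4.8×10⁻⁴) / ((1.1×10⁻⁴)·(0.018)) = 240
Q = 240 < Keq = 890, so the forward reaction proceeds.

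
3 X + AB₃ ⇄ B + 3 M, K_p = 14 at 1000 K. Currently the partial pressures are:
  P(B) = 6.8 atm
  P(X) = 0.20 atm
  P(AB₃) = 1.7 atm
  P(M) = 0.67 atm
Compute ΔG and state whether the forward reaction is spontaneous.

Q_p = P(B)·P(M)³ / (P(X)³·P(AB₃)) = (6.8)·(0.67)³ / ((0.20)³·(1.7)) = 150
ΔG = RT ln(Q_p/K_p) = (8.314 J mol⁻¹ K⁻¹)(1000 K) × ln(150/14)
   = (8.314 kJ/mol)(2.372) = 19.7 kJ/mol
ΔG > 0, so the forward reaction is non-spontaneous (proceeds in reverse).

ΔG = 19.7 kJ/mol; the forward reaction is non-spontaneous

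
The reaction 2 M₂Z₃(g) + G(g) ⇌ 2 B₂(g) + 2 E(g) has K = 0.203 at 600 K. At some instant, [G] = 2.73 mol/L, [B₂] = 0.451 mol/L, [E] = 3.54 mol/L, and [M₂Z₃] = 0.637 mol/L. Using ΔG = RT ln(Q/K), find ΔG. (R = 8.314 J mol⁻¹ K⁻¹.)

Q = [B₂]²·[E]² / ([M₂Z₃]²·[G]) = (0.451)²·(3.54)² / ((0.637)²·(2.73)) = 2.30
ΔG = RT ln(Q/K) = (8.314 J mol⁻¹ K⁻¹)(600 K) × ln(2.30/0.203)
   = (4.988 kJ/mol)(2.427) = 12.1 kJ/mol
ΔG > 0, so the forward reaction is non-spontaneous (proceeds in reverse).

ΔG = 12.1 kJ/mol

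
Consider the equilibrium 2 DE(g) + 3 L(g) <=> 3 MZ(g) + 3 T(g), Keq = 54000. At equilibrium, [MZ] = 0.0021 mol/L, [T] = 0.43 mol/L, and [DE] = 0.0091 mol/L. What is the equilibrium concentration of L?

At equilibrium, Keq = [MZ]³·[T]³ / ([DE]²·[L]³) = 54000.
(0.0021)³·(0.43)³ / ((0.0091)²·([L])³) = 54000
[L]³ = 1.65×10⁻¹⁰ ⇒ [L] = 5.5×10⁻⁴ mol/L

[L] = 5.5×10⁻⁴ mol/L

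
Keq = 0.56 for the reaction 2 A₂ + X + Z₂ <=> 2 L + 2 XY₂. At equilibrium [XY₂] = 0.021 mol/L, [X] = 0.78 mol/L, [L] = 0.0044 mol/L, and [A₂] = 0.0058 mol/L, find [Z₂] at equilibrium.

At equilibrium, Keq = [L]²·[XY₂]² / ([A₂]²·[X]·[Z₂]) = 0.56.
(0.0044)²·(0.021)² / ((0.0058)²·(0.78)·([Z₂])) = 0.56
[Z₂] = 5.81e-4 = 5.8e-4 mol/L

[Z₂] = 5.8e-4 mol/L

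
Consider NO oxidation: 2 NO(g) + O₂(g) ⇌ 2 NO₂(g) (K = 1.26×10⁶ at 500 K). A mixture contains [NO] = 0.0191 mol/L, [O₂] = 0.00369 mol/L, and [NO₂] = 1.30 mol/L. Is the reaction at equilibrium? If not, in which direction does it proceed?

Q = [NO₂]² / ([NO]²·[O₂]) = (1.30)² / ((0.0191)²·(0.00369)) = 1.26×10⁶
Q = 1.26×10⁶ = K, so the system is already at equilibrium.

at equilibrium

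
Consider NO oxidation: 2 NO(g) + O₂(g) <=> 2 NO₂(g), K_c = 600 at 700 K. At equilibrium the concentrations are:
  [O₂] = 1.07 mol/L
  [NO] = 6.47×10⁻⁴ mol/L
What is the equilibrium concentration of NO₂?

At equilibrium, K_c = [NO₂]² / ([NO]²·[O₂]) = 600.
([NO₂])² / ((6.47×10⁻⁴)²·(1.07)) = 600
[NO₂]² = 2.69×10⁻⁴ ⇒ [NO₂] = 0.0164 mol/L

[NO₂] = 0.0164 mol/L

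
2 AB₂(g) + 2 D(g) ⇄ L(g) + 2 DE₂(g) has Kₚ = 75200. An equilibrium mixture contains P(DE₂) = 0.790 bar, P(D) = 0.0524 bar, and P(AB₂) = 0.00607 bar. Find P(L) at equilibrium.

At equilibrium, Kₚ = P(L)·P(DE₂)² / (P(AB₂)²·P(D)²) = 75200.
(P(L))·(0.790)² / ((0.00607)²·(0.0524)²) = 75200
P(L) = 0.0122 bar

P(L) = 0.0122 bar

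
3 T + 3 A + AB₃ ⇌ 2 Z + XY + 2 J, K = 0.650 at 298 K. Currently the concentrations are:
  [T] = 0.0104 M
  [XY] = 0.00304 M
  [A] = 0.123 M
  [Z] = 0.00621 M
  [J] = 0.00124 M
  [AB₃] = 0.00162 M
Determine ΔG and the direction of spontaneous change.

Q = [Z]²·[XY]·[J]² / ([T]³·[A]³·[AB₃]) = (0.00621)²·(0.00304)·(0.00124)² / ((0.0104)³·(0.123)³·(0.00162)) = 0.0532
ΔG = RT ln(Q/K) = (8.314 J mol⁻¹ K⁻¹)(298 K) × ln(0.0532/0.650)
   = (2.478 kJ/mol)(-2.503) = -6.20 kJ/mol
ΔG < 0, so the forward reaction is spontaneous (proceeds forward).

ΔG = -6.20 kJ/mol; the forward reaction is spontaneous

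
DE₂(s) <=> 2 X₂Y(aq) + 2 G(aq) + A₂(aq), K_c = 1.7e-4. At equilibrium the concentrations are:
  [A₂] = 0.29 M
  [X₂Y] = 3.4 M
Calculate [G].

[G] = 0.0071 M

(DE₂ is a pure solid — omitted from K_c.)
At equilibrium, K_c = [X₂Y]²·[G]²·[A₂] = 1.7e-4.
(3.4)²·([G])²·(0.29) = 1.7e-4
[G]² = 5.07e-5 ⇒ [G] = 0.0071 M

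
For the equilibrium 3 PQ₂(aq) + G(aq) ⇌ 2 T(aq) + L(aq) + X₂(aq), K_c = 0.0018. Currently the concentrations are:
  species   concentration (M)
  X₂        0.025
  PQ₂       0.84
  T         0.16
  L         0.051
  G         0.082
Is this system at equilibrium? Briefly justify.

no; Q < K, reaction proceeds forward

Q_c = [T]²·[L]·[X₂] / ([PQ₂]³·[G]) = (0.16)²·(0.051)·(0.025) / ((0.84)³·(0.082)) = 6.7×10⁻⁴
Q_c = 6.7×10⁻⁴ < K_c = 0.0018: net forward reaction.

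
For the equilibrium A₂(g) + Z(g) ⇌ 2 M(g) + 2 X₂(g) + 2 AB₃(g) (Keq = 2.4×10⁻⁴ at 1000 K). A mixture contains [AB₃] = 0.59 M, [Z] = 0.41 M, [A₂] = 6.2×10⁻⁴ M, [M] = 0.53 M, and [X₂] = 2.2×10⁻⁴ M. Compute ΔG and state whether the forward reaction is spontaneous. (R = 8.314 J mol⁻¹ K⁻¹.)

Q = [M]²·[X₂]²·[AB₃]² / ([A₂]·[Z]) = (0.53)²·(2.2×10⁻⁴)²·(0.59)² / ((6.2×10⁻⁴)·(0.41)) = 1.86×10⁻⁵
ΔG = RT ln(Q/Keq) = (8.314 J mol⁻¹ K⁻¹)(1000 K) × ln(1.86×10⁻⁵/2.4×10⁻⁴)
   = (8.314 kJ/mol)(-2.557) = -21.3 kJ/mol
ΔG < 0, so the forward reaction is spontaneous (proceeds forward).

ΔG = -21.3 kJ/mol; the forward reaction is spontaneous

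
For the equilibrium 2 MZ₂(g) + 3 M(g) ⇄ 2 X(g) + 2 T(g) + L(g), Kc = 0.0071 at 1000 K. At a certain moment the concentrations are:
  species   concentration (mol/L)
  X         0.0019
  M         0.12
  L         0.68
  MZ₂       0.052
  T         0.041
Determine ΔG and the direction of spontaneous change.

Qc = [X]²·[T]²·[L] / ([MZ₂]²·[M]³) = (0.0019)²·(0.041)²·(0.68) / ((0.052)²·(0.12)³) = 8.83×10⁻⁴
ΔG = RT ln(Qc/Kc) = (8.314 J mol⁻¹ K⁻¹)(1000 K) × ln(8.83×10⁻⁴/0.0071)
   = (8.314 kJ/mol)(-2.085) = -17.3 kJ/mol
ΔG < 0, so the forward reaction is spontaneous (proceeds forward).

ΔG = -17.3 kJ/mol; the forward reaction is spontaneous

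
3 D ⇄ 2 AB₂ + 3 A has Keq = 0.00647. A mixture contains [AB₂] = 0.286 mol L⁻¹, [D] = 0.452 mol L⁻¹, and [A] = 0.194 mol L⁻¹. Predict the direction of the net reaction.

at equilibrium

Q = [AB₂]²·[A]³ / [D]³ = (0.286)²·(0.194)³ / (0.452)³ = 0.00647
Q = 0.00647 = Keq, so the system is already at equilibrium.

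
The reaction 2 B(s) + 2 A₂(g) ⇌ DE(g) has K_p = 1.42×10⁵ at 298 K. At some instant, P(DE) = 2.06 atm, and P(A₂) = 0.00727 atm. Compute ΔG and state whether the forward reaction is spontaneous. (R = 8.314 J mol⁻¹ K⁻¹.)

(B is a pure solid — omitted from Q_p.)
Q_p = P(DE) / P(A₂)² = (2.06) / (0.00727)² = 39000
ΔG = RT ln(Q_p/K_p) = (8.314 J mol⁻¹ K⁻¹)(298 K) × ln(39000/1.42×10⁵)
   = (2.478 kJ/mol)(-1.292) = -3.20 kJ/mol
ΔG < 0, so the forward reaction is spontaneous (proceeds forward).

ΔG = -3.20 kJ/mol; the forward reaction is spontaneous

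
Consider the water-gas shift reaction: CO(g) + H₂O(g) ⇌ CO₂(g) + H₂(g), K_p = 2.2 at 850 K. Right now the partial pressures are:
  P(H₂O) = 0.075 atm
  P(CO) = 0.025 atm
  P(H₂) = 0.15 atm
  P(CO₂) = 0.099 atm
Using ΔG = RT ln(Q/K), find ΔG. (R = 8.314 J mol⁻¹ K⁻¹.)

Q_p = P(CO₂)·P(H₂) / (P(CO)·P(H₂O)) = (0.099)·(0.15) / ((0.025)·(0.075)) = 7.92
ΔG = RT ln(Q_p/K_p) = (8.314 J mol⁻¹ K⁻¹)(850 K) × ln(7.92/2.2)
   = (7.067 kJ/mol)(1.281) = 9.05 kJ/mol
ΔG > 0, so the forward reaction is non-spontaneous (proceeds in reverse).

ΔG = 9.05 kJ/mol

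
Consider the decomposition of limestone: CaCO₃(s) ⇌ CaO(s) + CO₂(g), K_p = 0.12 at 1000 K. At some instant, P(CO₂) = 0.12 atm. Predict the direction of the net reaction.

(CaCO₃, CaO are pure solids — omitted from Q_p.)
Q_p = P(CO₂) = 0.12
Q_p = 0.12 = K_p, so the system is already at equilibrium.

neither direction; the system is at equilibrium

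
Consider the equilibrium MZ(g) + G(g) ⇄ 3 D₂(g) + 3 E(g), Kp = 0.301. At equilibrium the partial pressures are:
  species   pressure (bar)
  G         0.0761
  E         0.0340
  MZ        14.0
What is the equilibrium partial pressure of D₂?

At equilibrium, Kp = P(D₂)³·P(E)³ / (P(MZ)·P(G)) = 0.301.
(P(D₂))³·(0.0340)³ / ((14.0)·(0.0761)) = 0.301
P(D₂)³ = 8160 ⇒ P(D₂) = 20.1 bar

P(D₂) = 20.1 bar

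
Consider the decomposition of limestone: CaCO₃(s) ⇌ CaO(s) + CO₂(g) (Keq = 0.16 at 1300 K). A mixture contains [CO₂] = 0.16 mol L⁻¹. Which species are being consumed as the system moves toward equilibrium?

(CaCO₃, CaO are pure solids — omitted from Q.)
Q = [CO₂] = 0.16
Q = 0.16 = Keq; the system is at equilibrium.

none (at equilibrium)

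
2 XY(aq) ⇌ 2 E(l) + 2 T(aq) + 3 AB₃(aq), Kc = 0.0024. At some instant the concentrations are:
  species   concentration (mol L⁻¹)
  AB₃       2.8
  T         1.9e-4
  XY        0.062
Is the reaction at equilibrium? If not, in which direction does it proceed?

to the right

(E is a pure liquid — omitted from Qc.)
Qc = [T]²·[AB₃]³ / [XY]² = (1.9e-4)²·(2.8)³ / (0.062)² = 2.1e-4
Qc = 2.1e-4 < Kc = 0.0024, so the forward reaction proceeds.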